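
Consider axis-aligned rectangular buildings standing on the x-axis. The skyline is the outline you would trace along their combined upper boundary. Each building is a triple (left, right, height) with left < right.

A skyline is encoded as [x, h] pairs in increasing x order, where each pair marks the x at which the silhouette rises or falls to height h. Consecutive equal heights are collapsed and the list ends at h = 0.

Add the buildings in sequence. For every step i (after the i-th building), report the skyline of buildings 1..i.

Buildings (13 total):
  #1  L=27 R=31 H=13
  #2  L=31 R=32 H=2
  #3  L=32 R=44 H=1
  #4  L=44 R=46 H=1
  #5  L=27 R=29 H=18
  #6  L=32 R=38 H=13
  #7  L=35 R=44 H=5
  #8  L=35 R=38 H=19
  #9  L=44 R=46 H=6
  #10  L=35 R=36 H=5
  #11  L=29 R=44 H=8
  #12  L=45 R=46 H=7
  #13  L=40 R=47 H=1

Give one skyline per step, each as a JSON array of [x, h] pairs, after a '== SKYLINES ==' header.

== SKYLINES ==
[[27,13],[31,0]]
[[27,13],[31,2],[32,0]]
[[27,13],[31,2],[32,1],[44,0]]
[[27,13],[31,2],[32,1],[46,0]]
[[27,18],[29,13],[31,2],[32,1],[46,0]]
[[27,18],[29,13],[31,2],[32,13],[38,1],[46,0]]
[[27,18],[29,13],[31,2],[32,13],[38,5],[44,1],[46,0]]
[[27,18],[29,13],[31,2],[32,13],[35,19],[38,5],[44,1],[46,0]]
[[27,18],[29,13],[31,2],[32,13],[35,19],[38,5],[44,6],[46,0]]
[[27,18],[29,13],[31,2],[32,13],[35,19],[38,5],[44,6],[46,0]]
[[27,18],[29,13],[31,8],[32,13],[35,19],[38,8],[44,6],[46,0]]
[[27,18],[29,13],[31,8],[32,13],[35,19],[38,8],[44,6],[45,7],[46,0]]
[[27,18],[29,13],[31,8],[32,13],[35,19],[38,8],[44,6],[45,7],[46,1],[47,0]]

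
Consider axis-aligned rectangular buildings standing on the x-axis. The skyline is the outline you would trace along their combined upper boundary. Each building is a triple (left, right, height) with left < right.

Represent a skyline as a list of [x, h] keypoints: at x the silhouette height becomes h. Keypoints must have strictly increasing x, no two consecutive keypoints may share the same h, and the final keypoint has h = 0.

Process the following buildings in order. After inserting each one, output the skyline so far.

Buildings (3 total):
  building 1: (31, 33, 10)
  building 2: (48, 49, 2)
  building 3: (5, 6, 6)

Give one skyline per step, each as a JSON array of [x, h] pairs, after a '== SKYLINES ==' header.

== SKYLINES ==
[[31,10],[33,0]]
[[31,10],[33,0],[48,2],[49,0]]
[[5,6],[6,0],[31,10],[33,0],[48,2],[49,0]]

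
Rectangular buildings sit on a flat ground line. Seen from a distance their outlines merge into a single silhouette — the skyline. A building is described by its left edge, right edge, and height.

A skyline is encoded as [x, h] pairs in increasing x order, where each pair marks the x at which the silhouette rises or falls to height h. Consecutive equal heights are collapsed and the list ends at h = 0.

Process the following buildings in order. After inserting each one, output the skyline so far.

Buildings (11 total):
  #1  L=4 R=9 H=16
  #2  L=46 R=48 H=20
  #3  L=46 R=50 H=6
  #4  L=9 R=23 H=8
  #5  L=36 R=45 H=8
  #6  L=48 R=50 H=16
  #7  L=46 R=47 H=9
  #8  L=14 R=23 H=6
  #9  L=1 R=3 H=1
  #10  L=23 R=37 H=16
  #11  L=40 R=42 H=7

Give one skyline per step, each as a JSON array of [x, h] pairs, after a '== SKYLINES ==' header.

== SKYLINES ==
[[4,16],[9,0]]
[[4,16],[9,0],[46,20],[48,0]]
[[4,16],[9,0],[46,20],[48,6],[50,0]]
[[4,16],[9,8],[23,0],[46,20],[48,6],[50,0]]
[[4,16],[9,8],[23,0],[36,8],[45,0],[46,20],[48,6],[50,0]]
[[4,16],[9,8],[23,0],[36,8],[45,0],[46,20],[48,16],[50,0]]
[[4,16],[9,8],[23,0],[36,8],[45,0],[46,20],[48,16],[50,0]]
[[4,16],[9,8],[23,0],[36,8],[45,0],[46,20],[48,16],[50,0]]
[[1,1],[3,0],[4,16],[9,8],[23,0],[36,8],[45,0],[46,20],[48,16],[50,0]]
[[1,1],[3,0],[4,16],[9,8],[23,16],[37,8],[45,0],[46,20],[48,16],[50,0]]
[[1,1],[3,0],[4,16],[9,8],[23,16],[37,8],[45,0],[46,20],[48,16],[50,0]]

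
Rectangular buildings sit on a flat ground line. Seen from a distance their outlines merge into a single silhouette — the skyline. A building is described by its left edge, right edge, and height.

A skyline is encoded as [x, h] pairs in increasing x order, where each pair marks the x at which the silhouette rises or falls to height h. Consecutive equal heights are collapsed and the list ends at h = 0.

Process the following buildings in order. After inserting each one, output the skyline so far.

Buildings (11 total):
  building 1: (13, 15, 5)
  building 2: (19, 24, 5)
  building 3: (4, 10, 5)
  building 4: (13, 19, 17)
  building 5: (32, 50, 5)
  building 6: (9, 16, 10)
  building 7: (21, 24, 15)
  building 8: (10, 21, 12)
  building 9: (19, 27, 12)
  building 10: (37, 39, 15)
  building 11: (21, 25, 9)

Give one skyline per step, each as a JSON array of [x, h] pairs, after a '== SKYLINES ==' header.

== SKYLINES ==
[[13,5],[15,0]]
[[13,5],[15,0],[19,5],[24,0]]
[[4,5],[10,0],[13,5],[15,0],[19,5],[24,0]]
[[4,5],[10,0],[13,17],[19,5],[24,0]]
[[4,5],[10,0],[13,17],[19,5],[24,0],[32,5],[50,0]]
[[4,5],[9,10],[13,17],[19,5],[24,0],[32,5],[50,0]]
[[4,5],[9,10],[13,17],[19,5],[21,15],[24,0],[32,5],[50,0]]
[[4,5],[9,10],[10,12],[13,17],[19,12],[21,15],[24,0],[32,5],[50,0]]
[[4,5],[9,10],[10,12],[13,17],[19,12],[21,15],[24,12],[27,0],[32,5],[50,0]]
[[4,5],[9,10],[10,12],[13,17],[19,12],[21,15],[24,12],[27,0],[32,5],[37,15],[39,5],[50,0]]
[[4,5],[9,10],[10,12],[13,17],[19,12],[21,15],[24,12],[27,0],[32,5],[37,15],[39,5],[50,0]]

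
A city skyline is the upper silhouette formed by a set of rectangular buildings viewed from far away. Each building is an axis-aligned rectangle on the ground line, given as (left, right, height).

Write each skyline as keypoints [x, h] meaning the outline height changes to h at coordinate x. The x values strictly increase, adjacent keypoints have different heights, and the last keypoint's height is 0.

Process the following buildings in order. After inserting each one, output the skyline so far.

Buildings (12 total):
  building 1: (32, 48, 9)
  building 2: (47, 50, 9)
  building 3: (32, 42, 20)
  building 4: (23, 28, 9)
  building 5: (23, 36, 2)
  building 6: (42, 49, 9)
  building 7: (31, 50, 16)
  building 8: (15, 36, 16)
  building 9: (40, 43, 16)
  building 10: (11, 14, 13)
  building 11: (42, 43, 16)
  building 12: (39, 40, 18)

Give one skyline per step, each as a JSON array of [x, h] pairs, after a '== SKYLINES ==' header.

== SKYLINES ==
[[32,9],[48,0]]
[[32,9],[50,0]]
[[32,20],[42,9],[50,0]]
[[23,9],[28,0],[32,20],[42,9],[50,0]]
[[23,9],[28,2],[32,20],[42,9],[50,0]]
[[23,9],[28,2],[32,20],[42,9],[50,0]]
[[23,9],[28,2],[31,16],[32,20],[42,16],[50,0]]
[[15,16],[32,20],[42,16],[50,0]]
[[15,16],[32,20],[42,16],[50,0]]
[[11,13],[14,0],[15,16],[32,20],[42,16],[50,0]]
[[11,13],[14,0],[15,16],[32,20],[42,16],[50,0]]
[[11,13],[14,0],[15,16],[32,20],[42,16],[50,0]]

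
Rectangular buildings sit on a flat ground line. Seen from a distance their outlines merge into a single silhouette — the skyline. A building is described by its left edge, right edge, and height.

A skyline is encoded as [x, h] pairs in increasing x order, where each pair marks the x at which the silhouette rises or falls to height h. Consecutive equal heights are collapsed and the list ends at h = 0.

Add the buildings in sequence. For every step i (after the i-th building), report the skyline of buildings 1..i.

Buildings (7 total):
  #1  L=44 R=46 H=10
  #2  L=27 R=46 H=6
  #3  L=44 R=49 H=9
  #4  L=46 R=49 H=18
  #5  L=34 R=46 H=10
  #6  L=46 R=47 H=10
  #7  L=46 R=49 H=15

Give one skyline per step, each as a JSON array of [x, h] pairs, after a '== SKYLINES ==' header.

== SKYLINES ==
[[44,10],[46,0]]
[[27,6],[44,10],[46,0]]
[[27,6],[44,10],[46,9],[49,0]]
[[27,6],[44,10],[46,18],[49,0]]
[[27,6],[34,10],[46,18],[49,0]]
[[27,6],[34,10],[46,18],[49,0]]
[[27,6],[34,10],[46,18],[49,0]]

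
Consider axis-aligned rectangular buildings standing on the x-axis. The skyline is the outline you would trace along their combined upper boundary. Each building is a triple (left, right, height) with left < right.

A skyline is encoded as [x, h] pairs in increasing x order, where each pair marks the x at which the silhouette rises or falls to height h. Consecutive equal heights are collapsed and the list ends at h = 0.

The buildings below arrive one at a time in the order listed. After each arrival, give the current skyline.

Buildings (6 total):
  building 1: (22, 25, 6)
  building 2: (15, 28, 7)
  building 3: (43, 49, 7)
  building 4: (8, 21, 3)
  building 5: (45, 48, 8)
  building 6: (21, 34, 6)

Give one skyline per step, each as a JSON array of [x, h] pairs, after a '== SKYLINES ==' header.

== SKYLINES ==
[[22,6],[25,0]]
[[15,7],[28,0]]
[[15,7],[28,0],[43,7],[49,0]]
[[8,3],[15,7],[28,0],[43,7],[49,0]]
[[8,3],[15,7],[28,0],[43,7],[45,8],[48,7],[49,0]]
[[8,3],[15,7],[28,6],[34,0],[43,7],[45,8],[48,7],[49,0]]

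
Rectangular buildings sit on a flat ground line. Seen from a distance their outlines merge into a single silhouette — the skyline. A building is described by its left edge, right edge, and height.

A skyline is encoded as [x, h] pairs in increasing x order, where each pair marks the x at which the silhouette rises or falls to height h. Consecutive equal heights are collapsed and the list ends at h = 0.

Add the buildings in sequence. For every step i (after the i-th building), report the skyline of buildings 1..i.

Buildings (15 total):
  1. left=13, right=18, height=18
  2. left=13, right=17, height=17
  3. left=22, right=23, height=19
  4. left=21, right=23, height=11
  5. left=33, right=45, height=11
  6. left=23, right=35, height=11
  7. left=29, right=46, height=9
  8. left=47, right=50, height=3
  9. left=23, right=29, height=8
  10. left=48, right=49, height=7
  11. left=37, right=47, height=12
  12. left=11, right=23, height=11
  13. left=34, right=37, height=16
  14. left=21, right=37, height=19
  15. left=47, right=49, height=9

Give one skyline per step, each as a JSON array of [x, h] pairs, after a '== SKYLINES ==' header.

== SKYLINES ==
[[13,18],[18,0]]
[[13,18],[18,0]]
[[13,18],[18,0],[22,19],[23,0]]
[[13,18],[18,0],[21,11],[22,19],[23,0]]
[[13,18],[18,0],[21,11],[22,19],[23,0],[33,11],[45,0]]
[[13,18],[18,0],[21,11],[22,19],[23,11],[45,0]]
[[13,18],[18,0],[21,11],[22,19],[23,11],[45,9],[46,0]]
[[13,18],[18,0],[21,11],[22,19],[23,11],[45,9],[46,0],[47,3],[50,0]]
[[13,18],[18,0],[21,11],[22,19],[23,11],[45,9],[46,0],[47,3],[50,0]]
[[13,18],[18,0],[21,11],[22,19],[23,11],[45,9],[46,0],[47,3],[48,7],[49,3],[50,0]]
[[13,18],[18,0],[21,11],[22,19],[23,11],[37,12],[47,3],[48,7],[49,3],[50,0]]
[[11,11],[13,18],[18,11],[22,19],[23,11],[37,12],[47,3],[48,7],[49,3],[50,0]]
[[11,11],[13,18],[18,11],[22,19],[23,11],[34,16],[37,12],[47,3],[48,7],[49,3],[50,0]]
[[11,11],[13,18],[18,11],[21,19],[37,12],[47,3],[48,7],[49,3],[50,0]]
[[11,11],[13,18],[18,11],[21,19],[37,12],[47,9],[49,3],[50,0]]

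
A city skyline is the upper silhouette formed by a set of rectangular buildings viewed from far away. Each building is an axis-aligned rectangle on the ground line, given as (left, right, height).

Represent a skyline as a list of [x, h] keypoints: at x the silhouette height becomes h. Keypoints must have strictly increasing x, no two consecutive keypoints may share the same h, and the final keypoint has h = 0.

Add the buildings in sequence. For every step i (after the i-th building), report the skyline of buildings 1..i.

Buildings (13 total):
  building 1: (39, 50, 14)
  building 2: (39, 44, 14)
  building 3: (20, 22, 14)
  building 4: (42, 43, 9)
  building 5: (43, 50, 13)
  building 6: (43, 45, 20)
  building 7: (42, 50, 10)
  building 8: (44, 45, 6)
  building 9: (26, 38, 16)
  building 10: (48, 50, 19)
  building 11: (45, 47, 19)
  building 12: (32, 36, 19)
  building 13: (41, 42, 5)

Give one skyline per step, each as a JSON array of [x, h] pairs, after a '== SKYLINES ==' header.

== SKYLINES ==
[[39,14],[50,0]]
[[39,14],[50,0]]
[[20,14],[22,0],[39,14],[50,0]]
[[20,14],[22,0],[39,14],[50,0]]
[[20,14],[22,0],[39,14],[50,0]]
[[20,14],[22,0],[39,14],[43,20],[45,14],[50,0]]
[[20,14],[22,0],[39,14],[43,20],[45,14],[50,0]]
[[20,14],[22,0],[39,14],[43,20],[45,14],[50,0]]
[[20,14],[22,0],[26,16],[38,0],[39,14],[43,20],[45,14],[50,0]]
[[20,14],[22,0],[26,16],[38,0],[39,14],[43,20],[45,14],[48,19],[50,0]]
[[20,14],[22,0],[26,16],[38,0],[39,14],[43,20],[45,19],[47,14],[48,19],[50,0]]
[[20,14],[22,0],[26,16],[32,19],[36,16],[38,0],[39,14],[43,20],[45,19],[47,14],[48,19],[50,0]]
[[20,14],[22,0],[26,16],[32,19],[36,16],[38,0],[39,14],[43,20],[45,19],[47,14],[48,19],[50,0]]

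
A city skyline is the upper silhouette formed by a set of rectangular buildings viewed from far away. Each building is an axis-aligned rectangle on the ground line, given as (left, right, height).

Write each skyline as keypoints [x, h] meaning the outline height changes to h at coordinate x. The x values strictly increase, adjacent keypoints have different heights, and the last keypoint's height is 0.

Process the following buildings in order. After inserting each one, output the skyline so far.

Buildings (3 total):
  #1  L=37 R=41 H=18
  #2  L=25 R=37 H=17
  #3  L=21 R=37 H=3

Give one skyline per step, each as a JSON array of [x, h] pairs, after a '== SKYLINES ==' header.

== SKYLINES ==
[[37,18],[41,0]]
[[25,17],[37,18],[41,0]]
[[21,3],[25,17],[37,18],[41,0]]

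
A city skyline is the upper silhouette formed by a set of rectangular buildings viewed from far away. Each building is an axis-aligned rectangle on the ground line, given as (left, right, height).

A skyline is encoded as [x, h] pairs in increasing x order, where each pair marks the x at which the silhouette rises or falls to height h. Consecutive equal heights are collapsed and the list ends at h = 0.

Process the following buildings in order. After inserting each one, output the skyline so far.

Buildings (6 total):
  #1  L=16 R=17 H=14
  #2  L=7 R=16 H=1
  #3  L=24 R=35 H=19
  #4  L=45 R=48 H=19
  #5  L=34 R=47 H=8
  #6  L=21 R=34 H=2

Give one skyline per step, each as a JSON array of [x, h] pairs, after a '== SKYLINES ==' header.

== SKYLINES ==
[[16,14],[17,0]]
[[7,1],[16,14],[17,0]]
[[7,1],[16,14],[17,0],[24,19],[35,0]]
[[7,1],[16,14],[17,0],[24,19],[35,0],[45,19],[48,0]]
[[7,1],[16,14],[17,0],[24,19],[35,8],[45,19],[48,0]]
[[7,1],[16,14],[17,0],[21,2],[24,19],[35,8],[45,19],[48,0]]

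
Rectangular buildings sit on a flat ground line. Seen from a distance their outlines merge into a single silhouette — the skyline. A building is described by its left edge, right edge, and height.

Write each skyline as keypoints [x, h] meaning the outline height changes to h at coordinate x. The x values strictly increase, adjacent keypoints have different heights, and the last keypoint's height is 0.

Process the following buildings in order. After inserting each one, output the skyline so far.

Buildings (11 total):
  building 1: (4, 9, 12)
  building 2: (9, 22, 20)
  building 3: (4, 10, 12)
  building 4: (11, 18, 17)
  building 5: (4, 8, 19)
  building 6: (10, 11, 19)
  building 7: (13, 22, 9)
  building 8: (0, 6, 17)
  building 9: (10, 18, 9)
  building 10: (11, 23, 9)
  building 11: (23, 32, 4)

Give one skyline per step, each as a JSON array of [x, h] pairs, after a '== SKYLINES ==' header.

== SKYLINES ==
[[4,12],[9,0]]
[[4,12],[9,20],[22,0]]
[[4,12],[9,20],[22,0]]
[[4,12],[9,20],[22,0]]
[[4,19],[8,12],[9,20],[22,0]]
[[4,19],[8,12],[9,20],[22,0]]
[[4,19],[8,12],[9,20],[22,0]]
[[0,17],[4,19],[8,12],[9,20],[22,0]]
[[0,17],[4,19],[8,12],[9,20],[22,0]]
[[0,17],[4,19],[8,12],[9,20],[22,9],[23,0]]
[[0,17],[4,19],[8,12],[9,20],[22,9],[23,4],[32,0]]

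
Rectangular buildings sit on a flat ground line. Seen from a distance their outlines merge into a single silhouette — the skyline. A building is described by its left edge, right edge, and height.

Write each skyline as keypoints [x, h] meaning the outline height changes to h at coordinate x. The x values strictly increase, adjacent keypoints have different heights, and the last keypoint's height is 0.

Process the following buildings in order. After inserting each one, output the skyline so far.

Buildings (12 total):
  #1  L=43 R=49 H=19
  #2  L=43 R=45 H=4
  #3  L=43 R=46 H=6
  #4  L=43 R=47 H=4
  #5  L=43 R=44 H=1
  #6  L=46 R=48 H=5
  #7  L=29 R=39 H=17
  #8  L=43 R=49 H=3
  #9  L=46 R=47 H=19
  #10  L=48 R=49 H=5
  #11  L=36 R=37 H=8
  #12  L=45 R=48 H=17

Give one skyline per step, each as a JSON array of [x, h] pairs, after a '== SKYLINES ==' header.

== SKYLINES ==
[[43,19],[49,0]]
[[43,19],[49,0]]
[[43,19],[49,0]]
[[43,19],[49,0]]
[[43,19],[49,0]]
[[43,19],[49,0]]
[[29,17],[39,0],[43,19],[49,0]]
[[29,17],[39,0],[43,19],[49,0]]
[[29,17],[39,0],[43,19],[49,0]]
[[29,17],[39,0],[43,19],[49,0]]
[[29,17],[39,0],[43,19],[49,0]]
[[29,17],[39,0],[43,19],[49,0]]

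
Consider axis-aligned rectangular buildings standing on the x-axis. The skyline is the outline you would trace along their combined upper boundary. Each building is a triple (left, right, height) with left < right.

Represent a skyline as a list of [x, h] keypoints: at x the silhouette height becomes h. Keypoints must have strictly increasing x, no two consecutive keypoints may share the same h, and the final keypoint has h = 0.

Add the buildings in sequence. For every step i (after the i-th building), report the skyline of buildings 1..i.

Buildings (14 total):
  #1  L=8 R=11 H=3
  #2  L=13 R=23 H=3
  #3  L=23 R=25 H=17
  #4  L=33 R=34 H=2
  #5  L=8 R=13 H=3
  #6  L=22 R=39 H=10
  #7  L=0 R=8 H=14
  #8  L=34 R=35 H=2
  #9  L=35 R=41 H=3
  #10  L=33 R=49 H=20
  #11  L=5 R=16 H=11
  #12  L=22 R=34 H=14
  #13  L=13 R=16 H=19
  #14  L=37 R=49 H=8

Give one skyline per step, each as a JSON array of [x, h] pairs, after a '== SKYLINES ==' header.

== SKYLINES ==
[[8,3],[11,0]]
[[8,3],[11,0],[13,3],[23,0]]
[[8,3],[11,0],[13,3],[23,17],[25,0]]
[[8,3],[11,0],[13,3],[23,17],[25,0],[33,2],[34,0]]
[[8,3],[23,17],[25,0],[33,2],[34,0]]
[[8,3],[22,10],[23,17],[25,10],[39,0]]
[[0,14],[8,3],[22,10],[23,17],[25,10],[39,0]]
[[0,14],[8,3],[22,10],[23,17],[25,10],[39,0]]
[[0,14],[8,3],[22,10],[23,17],[25,10],[39,3],[41,0]]
[[0,14],[8,3],[22,10],[23,17],[25,10],[33,20],[49,0]]
[[0,14],[8,11],[16,3],[22,10],[23,17],[25,10],[33,20],[49,0]]
[[0,14],[8,11],[16,3],[22,14],[23,17],[25,14],[33,20],[49,0]]
[[0,14],[8,11],[13,19],[16,3],[22,14],[23,17],[25,14],[33,20],[49,0]]
[[0,14],[8,11],[13,19],[16,3],[22,14],[23,17],[25,14],[33,20],[49,0]]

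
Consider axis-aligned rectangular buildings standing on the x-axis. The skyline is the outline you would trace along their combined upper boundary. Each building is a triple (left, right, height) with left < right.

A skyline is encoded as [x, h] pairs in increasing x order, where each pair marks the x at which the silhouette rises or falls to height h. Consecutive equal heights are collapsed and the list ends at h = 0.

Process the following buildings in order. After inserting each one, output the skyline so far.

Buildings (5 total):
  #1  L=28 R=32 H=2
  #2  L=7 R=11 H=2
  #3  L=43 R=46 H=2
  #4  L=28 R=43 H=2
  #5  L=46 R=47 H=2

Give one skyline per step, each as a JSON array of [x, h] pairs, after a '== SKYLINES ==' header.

== SKYLINES ==
[[28,2],[32,0]]
[[7,2],[11,0],[28,2],[32,0]]
[[7,2],[11,0],[28,2],[32,0],[43,2],[46,0]]
[[7,2],[11,0],[28,2],[46,0]]
[[7,2],[11,0],[28,2],[47,0]]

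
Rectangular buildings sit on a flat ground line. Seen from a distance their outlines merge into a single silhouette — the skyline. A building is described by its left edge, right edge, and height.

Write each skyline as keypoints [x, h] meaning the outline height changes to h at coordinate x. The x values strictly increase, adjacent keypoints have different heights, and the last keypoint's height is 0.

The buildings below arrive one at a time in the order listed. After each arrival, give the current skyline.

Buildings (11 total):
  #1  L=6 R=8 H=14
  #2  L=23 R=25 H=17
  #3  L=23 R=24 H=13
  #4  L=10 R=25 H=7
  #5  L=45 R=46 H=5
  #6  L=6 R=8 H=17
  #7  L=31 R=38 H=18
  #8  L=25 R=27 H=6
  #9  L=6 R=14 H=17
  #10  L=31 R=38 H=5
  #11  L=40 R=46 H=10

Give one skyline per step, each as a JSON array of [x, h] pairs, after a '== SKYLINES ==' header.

== SKYLINES ==
[[6,14],[8,0]]
[[6,14],[8,0],[23,17],[25,0]]
[[6,14],[8,0],[23,17],[25,0]]
[[6,14],[8,0],[10,7],[23,17],[25,0]]
[[6,14],[8,0],[10,7],[23,17],[25,0],[45,5],[46,0]]
[[6,17],[8,0],[10,7],[23,17],[25,0],[45,5],[46,0]]
[[6,17],[8,0],[10,7],[23,17],[25,0],[31,18],[38,0],[45,5],[46,0]]
[[6,17],[8,0],[10,7],[23,17],[25,6],[27,0],[31,18],[38,0],[45,5],[46,0]]
[[6,17],[14,7],[23,17],[25,6],[27,0],[31,18],[38,0],[45,5],[46,0]]
[[6,17],[14,7],[23,17],[25,6],[27,0],[31,18],[38,0],[45,5],[46,0]]
[[6,17],[14,7],[23,17],[25,6],[27,0],[31,18],[38,0],[40,10],[46,0]]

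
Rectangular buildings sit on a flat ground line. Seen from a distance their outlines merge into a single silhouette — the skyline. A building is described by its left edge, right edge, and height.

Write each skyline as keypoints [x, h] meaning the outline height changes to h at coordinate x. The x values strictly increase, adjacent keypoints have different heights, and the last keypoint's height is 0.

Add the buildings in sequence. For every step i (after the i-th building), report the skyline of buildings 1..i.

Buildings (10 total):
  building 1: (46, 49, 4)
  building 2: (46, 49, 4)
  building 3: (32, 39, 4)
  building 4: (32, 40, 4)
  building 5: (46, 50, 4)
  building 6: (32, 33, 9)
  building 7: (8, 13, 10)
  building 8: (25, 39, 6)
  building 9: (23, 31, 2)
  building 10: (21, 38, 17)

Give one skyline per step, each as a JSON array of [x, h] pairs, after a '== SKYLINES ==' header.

== SKYLINES ==
[[46,4],[49,0]]
[[46,4],[49,0]]
[[32,4],[39,0],[46,4],[49,0]]
[[32,4],[40,0],[46,4],[49,0]]
[[32,4],[40,0],[46,4],[50,0]]
[[32,9],[33,4],[40,0],[46,4],[50,0]]
[[8,10],[13,0],[32,9],[33,4],[40,0],[46,4],[50,0]]
[[8,10],[13,0],[25,6],[32,9],[33,6],[39,4],[40,0],[46,4],[50,0]]
[[8,10],[13,0],[23,2],[25,6],[32,9],[33,6],[39,4],[40,0],[46,4],[50,0]]
[[8,10],[13,0],[21,17],[38,6],[39,4],[40,0],[46,4],[50,0]]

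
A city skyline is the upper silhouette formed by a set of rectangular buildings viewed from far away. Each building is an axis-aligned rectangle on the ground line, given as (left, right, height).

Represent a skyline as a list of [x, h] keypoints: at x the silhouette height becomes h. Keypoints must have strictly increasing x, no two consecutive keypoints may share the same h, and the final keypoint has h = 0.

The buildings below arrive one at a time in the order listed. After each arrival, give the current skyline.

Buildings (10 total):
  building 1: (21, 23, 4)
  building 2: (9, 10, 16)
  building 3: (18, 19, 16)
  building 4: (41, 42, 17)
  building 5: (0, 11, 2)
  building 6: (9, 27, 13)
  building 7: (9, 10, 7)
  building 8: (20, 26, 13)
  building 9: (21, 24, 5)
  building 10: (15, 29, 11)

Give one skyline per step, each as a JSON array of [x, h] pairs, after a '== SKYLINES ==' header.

== SKYLINES ==
[[21,4],[23,0]]
[[9,16],[10,0],[21,4],[23,0]]
[[9,16],[10,0],[18,16],[19,0],[21,4],[23,0]]
[[9,16],[10,0],[18,16],[19,0],[21,4],[23,0],[41,17],[42,0]]
[[0,2],[9,16],[10,2],[11,0],[18,16],[19,0],[21,4],[23,0],[41,17],[42,0]]
[[0,2],[9,16],[10,13],[18,16],[19,13],[27,0],[41,17],[42,0]]
[[0,2],[9,16],[10,13],[18,16],[19,13],[27,0],[41,17],[42,0]]
[[0,2],[9,16],[10,13],[18,16],[19,13],[27,0],[41,17],[42,0]]
[[0,2],[9,16],[10,13],[18,16],[19,13],[27,0],[41,17],[42,0]]
[[0,2],[9,16],[10,13],[18,16],[19,13],[27,11],[29,0],[41,17],[42,0]]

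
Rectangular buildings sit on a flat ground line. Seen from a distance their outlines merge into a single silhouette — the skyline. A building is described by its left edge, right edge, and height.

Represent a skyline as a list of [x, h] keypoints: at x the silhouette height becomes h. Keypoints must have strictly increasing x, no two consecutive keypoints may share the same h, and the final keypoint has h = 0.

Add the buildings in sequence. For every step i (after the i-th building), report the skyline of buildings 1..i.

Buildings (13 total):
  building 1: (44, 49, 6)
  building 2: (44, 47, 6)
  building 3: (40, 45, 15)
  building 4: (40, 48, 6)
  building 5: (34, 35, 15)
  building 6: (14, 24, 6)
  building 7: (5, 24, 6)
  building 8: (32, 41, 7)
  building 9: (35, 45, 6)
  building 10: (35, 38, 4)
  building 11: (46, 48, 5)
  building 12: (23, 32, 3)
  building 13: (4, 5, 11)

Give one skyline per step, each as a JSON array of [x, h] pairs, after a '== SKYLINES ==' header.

== SKYLINES ==
[[44,6],[49,0]]
[[44,6],[49,0]]
[[40,15],[45,6],[49,0]]
[[40,15],[45,6],[49,0]]
[[34,15],[35,0],[40,15],[45,6],[49,0]]
[[14,6],[24,0],[34,15],[35,0],[40,15],[45,6],[49,0]]
[[5,6],[24,0],[34,15],[35,0],[40,15],[45,6],[49,0]]
[[5,6],[24,0],[32,7],[34,15],[35,7],[40,15],[45,6],[49,0]]
[[5,6],[24,0],[32,7],[34,15],[35,7],[40,15],[45,6],[49,0]]
[[5,6],[24,0],[32,7],[34,15],[35,7],[40,15],[45,6],[49,0]]
[[5,6],[24,0],[32,7],[34,15],[35,7],[40,15],[45,6],[49,0]]
[[5,6],[24,3],[32,7],[34,15],[35,7],[40,15],[45,6],[49,0]]
[[4,11],[5,6],[24,3],[32,7],[34,15],[35,7],[40,15],[45,6],[49,0]]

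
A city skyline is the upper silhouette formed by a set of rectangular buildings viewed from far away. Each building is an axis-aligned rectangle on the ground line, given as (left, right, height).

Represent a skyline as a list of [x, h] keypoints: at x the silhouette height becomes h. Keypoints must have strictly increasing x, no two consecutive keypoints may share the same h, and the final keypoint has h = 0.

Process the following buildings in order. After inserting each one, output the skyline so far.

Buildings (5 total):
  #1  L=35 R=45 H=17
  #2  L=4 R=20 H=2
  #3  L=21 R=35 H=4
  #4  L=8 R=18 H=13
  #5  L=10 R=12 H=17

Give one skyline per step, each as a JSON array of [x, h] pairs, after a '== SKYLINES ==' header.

== SKYLINES ==
[[35,17],[45,0]]
[[4,2],[20,0],[35,17],[45,0]]
[[4,2],[20,0],[21,4],[35,17],[45,0]]
[[4,2],[8,13],[18,2],[20,0],[21,4],[35,17],[45,0]]
[[4,2],[8,13],[10,17],[12,13],[18,2],[20,0],[21,4],[35,17],[45,0]]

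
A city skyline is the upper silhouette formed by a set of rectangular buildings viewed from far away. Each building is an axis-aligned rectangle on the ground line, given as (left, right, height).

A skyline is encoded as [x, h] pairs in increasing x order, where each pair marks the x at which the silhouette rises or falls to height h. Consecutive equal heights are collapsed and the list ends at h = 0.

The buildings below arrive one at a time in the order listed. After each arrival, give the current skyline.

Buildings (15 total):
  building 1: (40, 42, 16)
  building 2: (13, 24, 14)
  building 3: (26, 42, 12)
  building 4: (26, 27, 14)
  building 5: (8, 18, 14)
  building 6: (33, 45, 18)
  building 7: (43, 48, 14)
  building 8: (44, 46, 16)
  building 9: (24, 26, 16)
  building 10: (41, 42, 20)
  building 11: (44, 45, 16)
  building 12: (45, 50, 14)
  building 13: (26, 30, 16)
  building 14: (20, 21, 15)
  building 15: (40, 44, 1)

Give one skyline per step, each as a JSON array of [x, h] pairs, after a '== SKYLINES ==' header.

== SKYLINES ==
[[40,16],[42,0]]
[[13,14],[24,0],[40,16],[42,0]]
[[13,14],[24,0],[26,12],[40,16],[42,0]]
[[13,14],[24,0],[26,14],[27,12],[40,16],[42,0]]
[[8,14],[24,0],[26,14],[27,12],[40,16],[42,0]]
[[8,14],[24,0],[26,14],[27,12],[33,18],[45,0]]
[[8,14],[24,0],[26,14],[27,12],[33,18],[45,14],[48,0]]
[[8,14],[24,0],[26,14],[27,12],[33,18],[45,16],[46,14],[48,0]]
[[8,14],[24,16],[26,14],[27,12],[33,18],[45,16],[46,14],[48,0]]
[[8,14],[24,16],[26,14],[27,12],[33,18],[41,20],[42,18],[45,16],[46,14],[48,0]]
[[8,14],[24,16],[26,14],[27,12],[33,18],[41,20],[42,18],[45,16],[46,14],[48,0]]
[[8,14],[24,16],[26,14],[27,12],[33,18],[41,20],[42,18],[45,16],[46,14],[50,0]]
[[8,14],[24,16],[30,12],[33,18],[41,20],[42,18],[45,16],[46,14],[50,0]]
[[8,14],[20,15],[21,14],[24,16],[30,12],[33,18],[41,20],[42,18],[45,16],[46,14],[50,0]]
[[8,14],[20,15],[21,14],[24,16],[30,12],[33,18],[41,20],[42,18],[45,16],[46,14],[50,0]]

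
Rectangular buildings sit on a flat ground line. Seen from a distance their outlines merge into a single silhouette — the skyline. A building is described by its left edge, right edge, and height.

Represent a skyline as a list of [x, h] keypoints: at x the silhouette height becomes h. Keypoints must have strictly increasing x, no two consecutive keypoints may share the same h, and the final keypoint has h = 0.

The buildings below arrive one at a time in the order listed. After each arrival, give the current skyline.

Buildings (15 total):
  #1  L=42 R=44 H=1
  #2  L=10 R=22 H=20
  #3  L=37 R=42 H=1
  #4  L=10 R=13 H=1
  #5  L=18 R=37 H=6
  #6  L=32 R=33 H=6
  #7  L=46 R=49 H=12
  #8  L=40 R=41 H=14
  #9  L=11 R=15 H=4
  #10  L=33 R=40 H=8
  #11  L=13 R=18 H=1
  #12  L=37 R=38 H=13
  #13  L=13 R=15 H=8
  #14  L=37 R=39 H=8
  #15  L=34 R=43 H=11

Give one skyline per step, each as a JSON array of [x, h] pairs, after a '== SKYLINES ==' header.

== SKYLINES ==
[[42,1],[44,0]]
[[10,20],[22,0],[42,1],[44,0]]
[[10,20],[22,0],[37,1],[44,0]]
[[10,20],[22,0],[37,1],[44,0]]
[[10,20],[22,6],[37,1],[44,0]]
[[10,20],[22,6],[37,1],[44,0]]
[[10,20],[22,6],[37,1],[44,0],[46,12],[49,0]]
[[10,20],[22,6],[37,1],[40,14],[41,1],[44,0],[46,12],[49,0]]
[[10,20],[22,6],[37,1],[40,14],[41,1],[44,0],[46,12],[49,0]]
[[10,20],[22,6],[33,8],[40,14],[41,1],[44,0],[46,12],[49,0]]
[[10,20],[22,6],[33,8],[40,14],[41,1],[44,0],[46,12],[49,0]]
[[10,20],[22,6],[33,8],[37,13],[38,8],[40,14],[41,1],[44,0],[46,12],[49,0]]
[[10,20],[22,6],[33,8],[37,13],[38,8],[40,14],[41,1],[44,0],[46,12],[49,0]]
[[10,20],[22,6],[33,8],[37,13],[38,8],[40,14],[41,1],[44,0],[46,12],[49,0]]
[[10,20],[22,6],[33,8],[34,11],[37,13],[38,11],[40,14],[41,11],[43,1],[44,0],[46,12],[49,0]]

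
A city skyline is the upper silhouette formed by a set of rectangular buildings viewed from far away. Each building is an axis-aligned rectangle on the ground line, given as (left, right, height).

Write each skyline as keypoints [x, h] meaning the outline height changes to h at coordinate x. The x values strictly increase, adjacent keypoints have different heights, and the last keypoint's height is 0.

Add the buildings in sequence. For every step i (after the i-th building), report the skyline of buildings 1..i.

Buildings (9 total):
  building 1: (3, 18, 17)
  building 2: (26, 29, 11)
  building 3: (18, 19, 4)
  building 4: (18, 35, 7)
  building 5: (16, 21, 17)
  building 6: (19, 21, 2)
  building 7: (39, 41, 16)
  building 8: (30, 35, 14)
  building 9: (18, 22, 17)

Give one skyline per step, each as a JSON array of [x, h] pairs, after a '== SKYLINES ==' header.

== SKYLINES ==
[[3,17],[18,0]]
[[3,17],[18,0],[26,11],[29,0]]
[[3,17],[18,4],[19,0],[26,11],[29,0]]
[[3,17],[18,7],[26,11],[29,7],[35,0]]
[[3,17],[21,7],[26,11],[29,7],[35,0]]
[[3,17],[21,7],[26,11],[29,7],[35,0]]
[[3,17],[21,7],[26,11],[29,7],[35,0],[39,16],[41,0]]
[[3,17],[21,7],[26,11],[29,7],[30,14],[35,0],[39,16],[41,0]]
[[3,17],[22,7],[26,11],[29,7],[30,14],[35,0],[39,16],[41,0]]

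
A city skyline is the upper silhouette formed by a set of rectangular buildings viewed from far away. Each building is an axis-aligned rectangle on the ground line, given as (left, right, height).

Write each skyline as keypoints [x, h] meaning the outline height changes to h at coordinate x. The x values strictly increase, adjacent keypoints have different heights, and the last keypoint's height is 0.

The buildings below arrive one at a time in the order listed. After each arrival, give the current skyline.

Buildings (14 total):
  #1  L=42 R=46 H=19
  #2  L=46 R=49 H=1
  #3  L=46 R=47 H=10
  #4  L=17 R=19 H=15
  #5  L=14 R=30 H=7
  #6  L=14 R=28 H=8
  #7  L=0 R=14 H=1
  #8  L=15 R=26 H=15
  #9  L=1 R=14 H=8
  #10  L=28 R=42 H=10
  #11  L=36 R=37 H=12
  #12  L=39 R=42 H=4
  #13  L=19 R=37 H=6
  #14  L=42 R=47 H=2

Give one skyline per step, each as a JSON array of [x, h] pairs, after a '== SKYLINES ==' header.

== SKYLINES ==
[[42,19],[46,0]]
[[42,19],[46,1],[49,0]]
[[42,19],[46,10],[47,1],[49,0]]
[[17,15],[19,0],[42,19],[46,10],[47,1],[49,0]]
[[14,7],[17,15],[19,7],[30,0],[42,19],[46,10],[47,1],[49,0]]
[[14,8],[17,15],[19,8],[28,7],[30,0],[42,19],[46,10],[47,1],[49,0]]
[[0,1],[14,8],[17,15],[19,8],[28,7],[30,0],[42,19],[46,10],[47,1],[49,0]]
[[0,1],[14,8],[15,15],[26,8],[28,7],[30,0],[42,19],[46,10],[47,1],[49,0]]
[[0,1],[1,8],[15,15],[26,8],[28,7],[30,0],[42,19],[46,10],[47,1],[49,0]]
[[0,1],[1,8],[15,15],[26,8],[28,10],[42,19],[46,10],[47,1],[49,0]]
[[0,1],[1,8],[15,15],[26,8],[28,10],[36,12],[37,10],[42,19],[46,10],[47,1],[49,0]]
[[0,1],[1,8],[15,15],[26,8],[28,10],[36,12],[37,10],[42,19],[46,10],[47,1],[49,0]]
[[0,1],[1,8],[15,15],[26,8],[28,10],[36,12],[37,10],[42,19],[46,10],[47,1],[49,0]]
[[0,1],[1,8],[15,15],[26,8],[28,10],[36,12],[37,10],[42,19],[46,10],[47,1],[49,0]]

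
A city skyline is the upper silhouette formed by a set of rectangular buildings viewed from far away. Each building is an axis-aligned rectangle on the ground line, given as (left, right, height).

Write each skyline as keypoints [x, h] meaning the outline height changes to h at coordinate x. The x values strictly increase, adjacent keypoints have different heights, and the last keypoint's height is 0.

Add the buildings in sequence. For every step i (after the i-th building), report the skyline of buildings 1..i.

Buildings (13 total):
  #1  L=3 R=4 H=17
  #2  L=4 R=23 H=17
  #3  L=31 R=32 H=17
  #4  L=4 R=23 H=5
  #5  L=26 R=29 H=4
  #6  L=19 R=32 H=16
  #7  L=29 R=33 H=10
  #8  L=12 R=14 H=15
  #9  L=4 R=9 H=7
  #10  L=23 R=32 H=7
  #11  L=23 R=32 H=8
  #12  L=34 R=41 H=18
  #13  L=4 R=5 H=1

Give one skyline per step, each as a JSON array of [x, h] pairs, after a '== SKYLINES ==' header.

== SKYLINES ==
[[3,17],[4,0]]
[[3,17],[23,0]]
[[3,17],[23,0],[31,17],[32,0]]
[[3,17],[23,0],[31,17],[32,0]]
[[3,17],[23,0],[26,4],[29,0],[31,17],[32,0]]
[[3,17],[23,16],[31,17],[32,0]]
[[3,17],[23,16],[31,17],[32,10],[33,0]]
[[3,17],[23,16],[31,17],[32,10],[33,0]]
[[3,17],[23,16],[31,17],[32,10],[33,0]]
[[3,17],[23,16],[31,17],[32,10],[33,0]]
[[3,17],[23,16],[31,17],[32,10],[33,0]]
[[3,17],[23,16],[31,17],[32,10],[33,0],[34,18],[41,0]]
[[3,17],[23,16],[31,17],[32,10],[33,0],[34,18],[41,0]]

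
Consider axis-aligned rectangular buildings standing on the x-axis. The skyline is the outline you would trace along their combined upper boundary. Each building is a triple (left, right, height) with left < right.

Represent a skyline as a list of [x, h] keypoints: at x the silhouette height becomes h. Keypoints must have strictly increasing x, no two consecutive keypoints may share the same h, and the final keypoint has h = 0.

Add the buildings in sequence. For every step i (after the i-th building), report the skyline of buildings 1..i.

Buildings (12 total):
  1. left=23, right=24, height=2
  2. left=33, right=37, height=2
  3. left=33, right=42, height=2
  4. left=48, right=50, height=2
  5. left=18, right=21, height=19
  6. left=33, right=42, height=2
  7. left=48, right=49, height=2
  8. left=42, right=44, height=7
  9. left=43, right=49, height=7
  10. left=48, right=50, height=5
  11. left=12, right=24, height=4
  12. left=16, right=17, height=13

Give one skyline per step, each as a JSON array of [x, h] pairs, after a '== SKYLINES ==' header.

== SKYLINES ==
[[23,2],[24,0]]
[[23,2],[24,0],[33,2],[37,0]]
[[23,2],[24,0],[33,2],[42,0]]
[[23,2],[24,0],[33,2],[42,0],[48,2],[50,0]]
[[18,19],[21,0],[23,2],[24,0],[33,2],[42,0],[48,2],[50,0]]
[[18,19],[21,0],[23,2],[24,0],[33,2],[42,0],[48,2],[50,0]]
[[18,19],[21,0],[23,2],[24,0],[33,2],[42,0],[48,2],[50,0]]
[[18,19],[21,0],[23,2],[24,0],[33,2],[42,7],[44,0],[48,2],[50,0]]
[[18,19],[21,0],[23,2],[24,0],[33,2],[42,7],[49,2],[50,0]]
[[18,19],[21,0],[23,2],[24,0],[33,2],[42,7],[49,5],[50,0]]
[[12,4],[18,19],[21,4],[24,0],[33,2],[42,7],[49,5],[50,0]]
[[12,4],[16,13],[17,4],[18,19],[21,4],[24,0],[33,2],[42,7],[49,5],[50,0]]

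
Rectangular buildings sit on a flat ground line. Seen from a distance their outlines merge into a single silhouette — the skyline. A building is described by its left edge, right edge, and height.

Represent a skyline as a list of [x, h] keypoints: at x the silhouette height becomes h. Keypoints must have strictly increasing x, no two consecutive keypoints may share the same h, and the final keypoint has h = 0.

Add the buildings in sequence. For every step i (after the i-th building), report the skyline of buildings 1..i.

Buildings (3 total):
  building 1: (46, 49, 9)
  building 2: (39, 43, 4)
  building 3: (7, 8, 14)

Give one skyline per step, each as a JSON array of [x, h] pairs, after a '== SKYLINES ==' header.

== SKYLINES ==
[[46,9],[49,0]]
[[39,4],[43,0],[46,9],[49,0]]
[[7,14],[8,0],[39,4],[43,0],[46,9],[49,0]]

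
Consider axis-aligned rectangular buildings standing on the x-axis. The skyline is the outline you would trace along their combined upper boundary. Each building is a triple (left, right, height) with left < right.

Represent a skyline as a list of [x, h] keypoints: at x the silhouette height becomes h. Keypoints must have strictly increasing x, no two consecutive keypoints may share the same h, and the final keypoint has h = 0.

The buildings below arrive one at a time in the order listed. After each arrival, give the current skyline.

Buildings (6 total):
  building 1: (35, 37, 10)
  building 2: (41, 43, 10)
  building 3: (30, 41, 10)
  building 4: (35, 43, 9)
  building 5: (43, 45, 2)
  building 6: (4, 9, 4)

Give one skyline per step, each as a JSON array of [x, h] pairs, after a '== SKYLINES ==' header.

== SKYLINES ==
[[35,10],[37,0]]
[[35,10],[37,0],[41,10],[43,0]]
[[30,10],[43,0]]
[[30,10],[43,0]]
[[30,10],[43,2],[45,0]]
[[4,4],[9,0],[30,10],[43,2],[45,0]]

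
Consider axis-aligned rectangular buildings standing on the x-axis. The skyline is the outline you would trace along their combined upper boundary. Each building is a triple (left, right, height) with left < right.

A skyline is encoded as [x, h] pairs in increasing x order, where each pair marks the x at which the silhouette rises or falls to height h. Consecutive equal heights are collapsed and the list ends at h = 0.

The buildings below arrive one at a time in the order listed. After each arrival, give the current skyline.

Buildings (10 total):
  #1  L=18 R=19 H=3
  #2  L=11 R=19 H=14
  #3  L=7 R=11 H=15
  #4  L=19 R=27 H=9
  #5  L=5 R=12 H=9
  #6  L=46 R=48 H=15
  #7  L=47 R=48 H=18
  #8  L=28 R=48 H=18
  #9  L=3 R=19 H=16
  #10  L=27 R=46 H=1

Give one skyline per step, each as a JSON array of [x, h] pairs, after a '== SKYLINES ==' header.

== SKYLINES ==
[[18,3],[19,0]]
[[11,14],[19,0]]
[[7,15],[11,14],[19,0]]
[[7,15],[11,14],[19,9],[27,0]]
[[5,9],[7,15],[11,14],[19,9],[27,0]]
[[5,9],[7,15],[11,14],[19,9],[27,0],[46,15],[48,0]]
[[5,9],[7,15],[11,14],[19,9],[27,0],[46,15],[47,18],[48,0]]
[[5,9],[7,15],[11,14],[19,9],[27,0],[28,18],[48,0]]
[[3,16],[19,9],[27,0],[28,18],[48,0]]
[[3,16],[19,9],[27,1],[28,18],[48,0]]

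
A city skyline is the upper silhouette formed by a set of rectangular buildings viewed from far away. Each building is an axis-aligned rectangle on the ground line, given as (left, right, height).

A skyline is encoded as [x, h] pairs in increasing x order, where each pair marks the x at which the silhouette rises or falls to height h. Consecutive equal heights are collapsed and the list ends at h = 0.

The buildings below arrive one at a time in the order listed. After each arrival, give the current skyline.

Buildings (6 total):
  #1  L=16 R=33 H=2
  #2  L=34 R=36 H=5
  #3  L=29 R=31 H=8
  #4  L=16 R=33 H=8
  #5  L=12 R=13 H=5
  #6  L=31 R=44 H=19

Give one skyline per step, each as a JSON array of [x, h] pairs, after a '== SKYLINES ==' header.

== SKYLINES ==
[[16,2],[33,0]]
[[16,2],[33,0],[34,5],[36,0]]
[[16,2],[29,8],[31,2],[33,0],[34,5],[36,0]]
[[16,8],[33,0],[34,5],[36,0]]
[[12,5],[13,0],[16,8],[33,0],[34,5],[36,0]]
[[12,5],[13,0],[16,8],[31,19],[44,0]]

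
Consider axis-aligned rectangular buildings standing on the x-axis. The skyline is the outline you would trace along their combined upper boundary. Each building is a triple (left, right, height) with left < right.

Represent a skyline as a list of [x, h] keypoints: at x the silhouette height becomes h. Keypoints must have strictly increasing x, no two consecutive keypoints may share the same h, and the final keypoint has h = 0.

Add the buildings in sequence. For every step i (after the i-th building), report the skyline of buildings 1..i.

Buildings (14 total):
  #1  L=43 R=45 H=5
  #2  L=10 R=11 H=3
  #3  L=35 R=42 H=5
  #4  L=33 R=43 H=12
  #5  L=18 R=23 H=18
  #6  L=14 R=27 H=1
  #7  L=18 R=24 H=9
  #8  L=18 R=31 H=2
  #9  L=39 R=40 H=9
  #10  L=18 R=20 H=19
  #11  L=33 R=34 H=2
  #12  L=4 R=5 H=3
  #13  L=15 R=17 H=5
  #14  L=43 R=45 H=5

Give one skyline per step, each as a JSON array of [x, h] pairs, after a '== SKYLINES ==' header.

== SKYLINES ==
[[43,5],[45,0]]
[[10,3],[11,0],[43,5],[45,0]]
[[10,3],[11,0],[35,5],[42,0],[43,5],[45,0]]
[[10,3],[11,0],[33,12],[43,5],[45,0]]
[[10,3],[11,0],[18,18],[23,0],[33,12],[43,5],[45,0]]
[[10,3],[11,0],[14,1],[18,18],[23,1],[27,0],[33,12],[43,5],[45,0]]
[[10,3],[11,0],[14,1],[18,18],[23,9],[24,1],[27,0],[33,12],[43,5],[45,0]]
[[10,3],[11,0],[14,1],[18,18],[23,9],[24,2],[31,0],[33,12],[43,5],[45,0]]
[[10,3],[11,0],[14,1],[18,18],[23,9],[24,2],[31,0],[33,12],[43,5],[45,0]]
[[10,3],[11,0],[14,1],[18,19],[20,18],[23,9],[24,2],[31,0],[33,12],[43,5],[45,0]]
[[10,3],[11,0],[14,1],[18,19],[20,18],[23,9],[24,2],[31,0],[33,12],[43,5],[45,0]]
[[4,3],[5,0],[10,3],[11,0],[14,1],[18,19],[20,18],[23,9],[24,2],[31,0],[33,12],[43,5],[45,0]]
[[4,3],[5,0],[10,3],[11,0],[14,1],[15,5],[17,1],[18,19],[20,18],[23,9],[24,2],[31,0],[33,12],[43,5],[45,0]]
[[4,3],[5,0],[10,3],[11,0],[14,1],[15,5],[17,1],[18,19],[20,18],[23,9],[24,2],[31,0],[33,12],[43,5],[45,0]]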